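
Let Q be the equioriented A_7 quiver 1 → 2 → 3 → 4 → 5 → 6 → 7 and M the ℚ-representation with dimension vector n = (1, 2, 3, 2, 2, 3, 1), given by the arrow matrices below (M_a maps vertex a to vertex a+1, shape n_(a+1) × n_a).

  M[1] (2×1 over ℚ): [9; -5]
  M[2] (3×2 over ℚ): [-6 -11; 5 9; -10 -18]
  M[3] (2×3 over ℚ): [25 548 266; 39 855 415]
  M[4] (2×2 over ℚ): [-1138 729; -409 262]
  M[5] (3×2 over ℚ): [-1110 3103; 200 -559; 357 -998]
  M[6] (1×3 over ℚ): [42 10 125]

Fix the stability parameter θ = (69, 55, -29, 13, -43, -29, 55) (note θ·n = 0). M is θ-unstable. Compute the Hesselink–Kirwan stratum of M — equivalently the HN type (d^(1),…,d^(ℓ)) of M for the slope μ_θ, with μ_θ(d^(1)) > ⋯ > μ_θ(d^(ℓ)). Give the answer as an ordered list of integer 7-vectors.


Via rank(M_{q-1}∘⋯∘M_p): M ≅ I[1,7], I[2,6], I[3,3], I[6,6].
μ_θ-semistable layers: μ^(1)=55; μ^(2)=6; μ^(3)=-33/5; μ^(4)=-29

((0, 0, 0, 0, 0, 0, 1); (1, 1, 1, 1, 1, 1, 0); (0, 1, 1, 1, 1, 1, 0); (0, 0, 1, 0, 0, 1, 0))


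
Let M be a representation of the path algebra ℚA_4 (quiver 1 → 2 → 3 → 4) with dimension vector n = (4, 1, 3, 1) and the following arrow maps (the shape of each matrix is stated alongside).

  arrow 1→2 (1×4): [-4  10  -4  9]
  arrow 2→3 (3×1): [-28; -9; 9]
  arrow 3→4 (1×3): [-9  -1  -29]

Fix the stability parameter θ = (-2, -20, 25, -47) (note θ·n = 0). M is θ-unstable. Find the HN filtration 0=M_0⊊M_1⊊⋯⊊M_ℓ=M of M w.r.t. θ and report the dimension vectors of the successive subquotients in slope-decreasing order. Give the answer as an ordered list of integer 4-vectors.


Via rank(M_{q-1}∘⋯∘M_p): M ≅ I[1,1]^3, I[1,3], I[3,3], I[3,4].
μ_θ-semistable layers: μ^(1)=25; μ^(2)=-2; μ^(3)=-11

((0, 0, 2, 0); (3, 0, 0, 0); (1, 1, 1, 1))


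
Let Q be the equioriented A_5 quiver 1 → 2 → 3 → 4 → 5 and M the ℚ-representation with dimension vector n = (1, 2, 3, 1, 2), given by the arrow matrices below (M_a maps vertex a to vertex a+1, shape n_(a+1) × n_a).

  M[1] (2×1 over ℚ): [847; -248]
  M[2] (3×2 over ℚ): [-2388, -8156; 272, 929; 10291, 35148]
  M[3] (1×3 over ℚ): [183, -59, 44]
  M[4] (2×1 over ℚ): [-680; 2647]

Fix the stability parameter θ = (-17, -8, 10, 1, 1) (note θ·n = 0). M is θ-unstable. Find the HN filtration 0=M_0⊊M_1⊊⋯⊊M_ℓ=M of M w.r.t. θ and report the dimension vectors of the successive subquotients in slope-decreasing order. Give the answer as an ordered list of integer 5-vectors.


Interval decomposition of M: I[1,3], I[2,5], I[3,3], I[5,5].
HN type (ℓ=5): μ^(1)=10; μ^(2)=4; μ^(3)=1; μ^(4)=-8; μ^(5)=-17

((0, 0, 2, 0, 0); (0, 0, 1, 1, 1); (0, 0, 0, 0, 1); (0, 2, 0, 0, 0); (1, 0, 0, 0, 0))


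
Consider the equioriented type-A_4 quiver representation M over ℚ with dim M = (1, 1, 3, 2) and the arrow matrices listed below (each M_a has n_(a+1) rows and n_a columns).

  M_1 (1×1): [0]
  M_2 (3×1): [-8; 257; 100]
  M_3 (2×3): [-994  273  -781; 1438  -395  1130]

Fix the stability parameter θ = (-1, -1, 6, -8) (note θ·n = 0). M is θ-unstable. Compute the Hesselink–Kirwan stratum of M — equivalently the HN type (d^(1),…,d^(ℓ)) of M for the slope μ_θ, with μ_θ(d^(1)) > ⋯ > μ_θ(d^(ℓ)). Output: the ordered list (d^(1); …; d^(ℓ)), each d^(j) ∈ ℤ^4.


Via rank(M_{q-1}∘⋯∘M_p): M ≅ I[1,1], I[2,4], I[3,3], I[3,4].
μ_θ-semistable layers: μ^(1)=6; μ^(2)=-1

((0, 0, 1, 0); (1, 1, 2, 2))


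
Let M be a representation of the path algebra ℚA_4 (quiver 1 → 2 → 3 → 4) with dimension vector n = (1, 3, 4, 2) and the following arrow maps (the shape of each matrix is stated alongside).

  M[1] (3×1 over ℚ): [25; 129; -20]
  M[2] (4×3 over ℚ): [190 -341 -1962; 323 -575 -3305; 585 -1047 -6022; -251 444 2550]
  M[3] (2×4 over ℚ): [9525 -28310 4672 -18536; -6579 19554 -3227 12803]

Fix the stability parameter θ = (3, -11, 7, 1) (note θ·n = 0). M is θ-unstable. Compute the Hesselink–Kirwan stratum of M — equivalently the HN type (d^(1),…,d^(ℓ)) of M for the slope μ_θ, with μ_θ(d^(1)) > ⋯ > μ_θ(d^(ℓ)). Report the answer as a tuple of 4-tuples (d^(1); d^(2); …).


Via rank(M_{q-1}∘⋯∘M_p): M ≅ I[1,4], I[2,3], I[2,4], I[3,3].
μ_θ-semistable layers: μ^(1)=7; μ^(2)=4; μ^(3)=-4; μ^(4)=-11

((0, 0, 2, 0); (0, 0, 2, 2); (1, 1, 0, 0); (0, 2, 0, 0))


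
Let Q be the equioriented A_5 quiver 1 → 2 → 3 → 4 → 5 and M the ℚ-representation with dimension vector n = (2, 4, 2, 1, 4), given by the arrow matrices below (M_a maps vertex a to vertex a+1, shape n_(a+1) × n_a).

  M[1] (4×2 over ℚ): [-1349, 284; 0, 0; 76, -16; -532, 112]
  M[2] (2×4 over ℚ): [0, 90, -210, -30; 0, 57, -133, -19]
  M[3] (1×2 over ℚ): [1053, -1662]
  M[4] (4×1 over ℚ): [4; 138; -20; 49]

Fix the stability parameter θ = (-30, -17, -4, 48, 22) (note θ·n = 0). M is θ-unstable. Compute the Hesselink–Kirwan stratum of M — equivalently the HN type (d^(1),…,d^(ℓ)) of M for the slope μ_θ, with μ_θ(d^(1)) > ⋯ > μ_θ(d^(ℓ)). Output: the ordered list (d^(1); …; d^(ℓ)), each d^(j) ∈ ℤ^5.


Barcode: M ≅ I[1,1], I[1,2], I[2,2]^2, I[2,5], I[3,3], I[5,5]^3. HN layers by μ_θ (5 steps, strictly decreasing):
  μ^(1)=35; μ^(2)=22; μ^(3)=-4; μ^(4)=-17; μ^(5)=-30

((0, 0, 0, 1, 1); (0, 0, 0, 0, 3); (0, 0, 2, 0, 0); (0, 4, 0, 0, 0); (2, 0, 0, 0, 0))


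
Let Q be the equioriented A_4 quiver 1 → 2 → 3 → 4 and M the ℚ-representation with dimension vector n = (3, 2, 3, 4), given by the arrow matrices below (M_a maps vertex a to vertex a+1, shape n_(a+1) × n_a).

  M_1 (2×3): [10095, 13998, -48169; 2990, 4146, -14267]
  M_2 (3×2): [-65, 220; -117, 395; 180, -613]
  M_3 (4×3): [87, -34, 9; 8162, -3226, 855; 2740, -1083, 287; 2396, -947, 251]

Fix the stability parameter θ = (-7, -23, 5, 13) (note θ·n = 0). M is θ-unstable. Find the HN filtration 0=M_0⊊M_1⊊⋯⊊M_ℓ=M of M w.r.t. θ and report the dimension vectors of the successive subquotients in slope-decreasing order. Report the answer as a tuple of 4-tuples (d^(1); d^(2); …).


Interval decomposition of M: I[1,1], I[1,4]^2, I[3,4], I[4,4].
HN type (ℓ=4): μ^(1)=13; μ^(2)=5; μ^(3)=-7; μ^(4)=-15

((0, 0, 0, 4); (0, 0, 3, 0); (1, 0, 0, 0); (2, 2, 0, 0))


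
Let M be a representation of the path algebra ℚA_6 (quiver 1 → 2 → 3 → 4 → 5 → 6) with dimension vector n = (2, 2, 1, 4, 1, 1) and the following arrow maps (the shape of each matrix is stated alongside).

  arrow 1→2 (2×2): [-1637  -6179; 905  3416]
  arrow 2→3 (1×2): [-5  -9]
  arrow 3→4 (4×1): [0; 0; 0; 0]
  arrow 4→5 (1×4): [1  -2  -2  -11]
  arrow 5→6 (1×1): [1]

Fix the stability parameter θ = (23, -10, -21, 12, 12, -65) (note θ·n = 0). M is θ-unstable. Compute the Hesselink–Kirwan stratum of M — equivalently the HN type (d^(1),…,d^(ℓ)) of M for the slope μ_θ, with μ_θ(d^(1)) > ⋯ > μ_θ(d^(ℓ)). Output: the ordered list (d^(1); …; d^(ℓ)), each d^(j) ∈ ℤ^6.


Barcode: M ≅ I[1,2], I[1,3], I[4,4]^3, I[4,6]. HN layers by μ_θ (4 steps, strictly decreasing):
  μ^(1)=12; μ^(2)=13/2; μ^(3)=-8/3; μ^(4)=-41/3

((0, 0, 0, 3, 0, 0); (1, 1, 0, 0, 0, 0); (1, 1, 1, 0, 0, 0); (0, 0, 0, 1, 1, 1))


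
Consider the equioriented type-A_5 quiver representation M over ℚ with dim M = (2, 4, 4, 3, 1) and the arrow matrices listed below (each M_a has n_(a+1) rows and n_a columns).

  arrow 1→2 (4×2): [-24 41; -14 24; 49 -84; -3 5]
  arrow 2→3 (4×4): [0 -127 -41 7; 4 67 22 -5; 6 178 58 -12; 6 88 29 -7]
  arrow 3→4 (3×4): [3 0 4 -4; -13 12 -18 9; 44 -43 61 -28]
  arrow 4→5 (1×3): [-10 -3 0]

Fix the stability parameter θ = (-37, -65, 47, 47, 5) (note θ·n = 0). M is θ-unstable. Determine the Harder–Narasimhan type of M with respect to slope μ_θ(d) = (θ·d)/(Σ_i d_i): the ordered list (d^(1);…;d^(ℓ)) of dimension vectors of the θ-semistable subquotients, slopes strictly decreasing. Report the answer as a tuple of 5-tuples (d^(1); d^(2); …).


Via rank(M_{q-1}∘⋯∘M_p): M ≅ I[1,4], I[1,5], I[2,3], I[2,4].
μ_θ-semistable layers: μ^(1)=47; μ^(2)=33; μ^(3)=-51; μ^(4)=-65

((0, 0, 3, 2, 0); (0, 0, 1, 1, 1); (2, 2, 0, 0, 0); (0, 2, 0, 0, 0))


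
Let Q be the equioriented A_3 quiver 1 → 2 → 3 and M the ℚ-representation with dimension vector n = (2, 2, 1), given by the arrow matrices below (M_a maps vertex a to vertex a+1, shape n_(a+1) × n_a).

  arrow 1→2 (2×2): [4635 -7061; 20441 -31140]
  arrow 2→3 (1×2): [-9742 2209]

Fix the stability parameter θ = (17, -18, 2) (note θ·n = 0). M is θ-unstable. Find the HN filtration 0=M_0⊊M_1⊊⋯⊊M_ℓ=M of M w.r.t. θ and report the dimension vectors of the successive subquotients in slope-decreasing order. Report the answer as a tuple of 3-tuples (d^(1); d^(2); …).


Via rank(M_{q-1}∘⋯∘M_p): M ≅ I[1,2], I[1,3].
μ_θ-semistable layers: μ^(1)=2; μ^(2)=-1/2

((0, 0, 1); (2, 2, 0))


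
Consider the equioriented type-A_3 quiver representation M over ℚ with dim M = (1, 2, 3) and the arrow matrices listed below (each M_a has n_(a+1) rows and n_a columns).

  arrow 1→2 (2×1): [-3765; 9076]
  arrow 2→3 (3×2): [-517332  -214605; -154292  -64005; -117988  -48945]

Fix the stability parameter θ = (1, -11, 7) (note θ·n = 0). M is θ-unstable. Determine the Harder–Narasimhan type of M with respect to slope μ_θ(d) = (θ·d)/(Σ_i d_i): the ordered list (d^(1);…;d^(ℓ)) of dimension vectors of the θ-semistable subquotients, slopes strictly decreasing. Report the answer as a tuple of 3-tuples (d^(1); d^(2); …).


Via rank(M_{q-1}∘⋯∘M_p): M ≅ I[1,2], I[2,3], I[3,3]^2.
μ_θ-semistable layers: μ^(1)=7; μ^(2)=-5; μ^(3)=-11

((0, 0, 3); (1, 1, 0); (0, 1, 0))


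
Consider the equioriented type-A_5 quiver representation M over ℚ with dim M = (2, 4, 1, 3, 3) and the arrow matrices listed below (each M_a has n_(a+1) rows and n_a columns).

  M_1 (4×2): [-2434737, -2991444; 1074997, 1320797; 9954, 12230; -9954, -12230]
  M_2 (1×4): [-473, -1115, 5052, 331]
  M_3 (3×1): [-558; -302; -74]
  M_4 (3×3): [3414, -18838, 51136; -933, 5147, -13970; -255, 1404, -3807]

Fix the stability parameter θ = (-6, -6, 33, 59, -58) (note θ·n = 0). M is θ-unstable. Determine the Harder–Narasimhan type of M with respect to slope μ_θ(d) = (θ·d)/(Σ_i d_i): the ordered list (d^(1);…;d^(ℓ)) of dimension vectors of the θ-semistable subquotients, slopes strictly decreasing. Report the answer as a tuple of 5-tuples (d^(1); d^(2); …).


Via rank(M_{q-1}∘⋯∘M_p): M ≅ I[1,2], I[1,4], I[2,2]^2, I[4,5]^2, I[5,5].
μ_θ-semistable layers: μ^(1)=59; μ^(2)=33; μ^(3)=1/2; μ^(4)=-6; μ^(5)=-58

((0, 0, 0, 1, 0); (0, 0, 1, 0, 0); (0, 0, 0, 2, 2); (2, 4, 0, 0, 0); (0, 0, 0, 0, 1))


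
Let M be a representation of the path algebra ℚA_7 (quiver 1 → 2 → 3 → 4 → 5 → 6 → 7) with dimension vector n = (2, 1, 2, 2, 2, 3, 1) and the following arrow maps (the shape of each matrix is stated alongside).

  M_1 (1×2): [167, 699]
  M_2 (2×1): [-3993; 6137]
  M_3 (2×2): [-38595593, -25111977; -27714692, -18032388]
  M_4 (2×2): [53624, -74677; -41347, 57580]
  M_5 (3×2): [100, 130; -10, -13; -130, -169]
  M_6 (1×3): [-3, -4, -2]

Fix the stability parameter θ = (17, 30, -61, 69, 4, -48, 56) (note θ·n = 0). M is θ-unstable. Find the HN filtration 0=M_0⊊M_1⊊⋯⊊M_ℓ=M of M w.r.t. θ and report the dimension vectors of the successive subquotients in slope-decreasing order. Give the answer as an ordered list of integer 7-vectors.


Interval decomposition of M: I[1,1], I[1,3], I[3,6], I[4,5], I[6,6], I[6,7].
HN type (ℓ=7): μ^(1)=56; μ^(2)=73/2; μ^(3)=17; μ^(4)=25/3; μ^(5)=-14/3; μ^(6)=-48; μ^(7)=-61

((0, 0, 0, 0, 0, 0, 1); (0, 0, 0, 1, 1, 0, 0); (1, 0, 0, 0, 0, 0, 0); (0, 0, 0, 1, 1, 1, 0); (1, 1, 1, 0, 0, 0, 0); (0, 0, 0, 0, 0, 2, 0); (0, 0, 1, 0, 0, 0, 0))


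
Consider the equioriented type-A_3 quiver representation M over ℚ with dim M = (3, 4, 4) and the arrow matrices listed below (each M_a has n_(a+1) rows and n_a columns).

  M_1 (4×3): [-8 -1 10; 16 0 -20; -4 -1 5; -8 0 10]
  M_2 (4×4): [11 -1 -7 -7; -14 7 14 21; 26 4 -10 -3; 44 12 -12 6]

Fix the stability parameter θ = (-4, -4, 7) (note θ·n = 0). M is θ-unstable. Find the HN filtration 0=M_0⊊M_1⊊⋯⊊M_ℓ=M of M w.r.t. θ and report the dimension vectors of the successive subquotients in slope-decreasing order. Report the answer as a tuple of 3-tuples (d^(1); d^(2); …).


Via rank(M_{q-1}∘⋯∘M_p): M ≅ I[1,1], I[1,2], I[1,3], I[2,3]^2, I[3,3].
μ_θ-semistable layers: μ^(1)=7; μ^(2)=-4

((0, 0, 4); (3, 4, 0))


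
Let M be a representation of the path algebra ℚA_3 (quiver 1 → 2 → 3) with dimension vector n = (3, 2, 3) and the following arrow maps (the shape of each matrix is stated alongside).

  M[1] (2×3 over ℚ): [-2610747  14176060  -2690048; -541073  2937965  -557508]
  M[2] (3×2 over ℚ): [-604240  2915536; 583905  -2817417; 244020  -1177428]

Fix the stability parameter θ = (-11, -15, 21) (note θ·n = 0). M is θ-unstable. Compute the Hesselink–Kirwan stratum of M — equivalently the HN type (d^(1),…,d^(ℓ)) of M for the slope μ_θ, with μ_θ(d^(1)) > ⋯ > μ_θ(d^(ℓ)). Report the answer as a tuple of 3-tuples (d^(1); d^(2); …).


Via rank(M_{q-1}∘⋯∘M_p): M ≅ I[1,1], I[1,2], I[1,3], I[3,3]^2.
μ_θ-semistable layers: μ^(1)=21; μ^(2)=-11; μ^(3)=-13

((0, 0, 3); (1, 0, 0); (2, 2, 0))


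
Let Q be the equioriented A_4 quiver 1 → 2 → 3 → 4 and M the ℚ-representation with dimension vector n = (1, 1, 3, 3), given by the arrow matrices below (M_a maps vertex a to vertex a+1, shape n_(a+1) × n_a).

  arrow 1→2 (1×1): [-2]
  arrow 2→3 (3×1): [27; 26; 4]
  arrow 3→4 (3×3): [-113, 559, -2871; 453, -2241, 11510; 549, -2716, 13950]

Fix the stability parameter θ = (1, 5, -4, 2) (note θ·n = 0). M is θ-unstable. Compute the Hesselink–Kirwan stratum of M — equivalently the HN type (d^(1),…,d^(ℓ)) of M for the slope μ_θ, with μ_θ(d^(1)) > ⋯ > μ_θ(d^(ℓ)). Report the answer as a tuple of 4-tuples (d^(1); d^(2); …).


Via rank(M_{q-1}∘⋯∘M_p): M ≅ I[1,4], I[3,4]^2.
μ_θ-semistable layers: μ^(1)=2; μ^(2)=2/3; μ^(3)=-4

((0, 0, 0, 3); (1, 1, 1, 0); (0, 0, 2, 0))


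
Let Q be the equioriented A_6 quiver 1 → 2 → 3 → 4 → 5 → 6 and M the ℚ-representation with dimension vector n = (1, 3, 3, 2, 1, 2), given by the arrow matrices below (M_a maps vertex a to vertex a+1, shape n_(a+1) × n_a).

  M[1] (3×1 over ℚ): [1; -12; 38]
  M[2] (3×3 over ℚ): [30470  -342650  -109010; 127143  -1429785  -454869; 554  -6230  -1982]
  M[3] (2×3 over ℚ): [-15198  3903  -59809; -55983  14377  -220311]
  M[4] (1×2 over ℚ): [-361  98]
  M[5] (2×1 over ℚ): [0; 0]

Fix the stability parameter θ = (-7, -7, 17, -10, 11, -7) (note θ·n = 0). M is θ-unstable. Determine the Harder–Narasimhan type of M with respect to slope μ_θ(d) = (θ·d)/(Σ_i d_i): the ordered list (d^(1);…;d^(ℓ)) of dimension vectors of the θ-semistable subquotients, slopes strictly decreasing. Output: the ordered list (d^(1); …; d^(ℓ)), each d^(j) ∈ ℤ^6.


Barcode: M ≅ I[1,5], I[2,2]^2, I[3,3], I[3,4], I[6,6]^2. HN layers by μ_θ (4 steps, strictly decreasing):
  μ^(1)=17; μ^(2)=11; μ^(3)=7/2; μ^(4)=-7

((0, 0, 1, 0, 0, 0); (0, 0, 0, 0, 1, 0); (0, 0, 2, 2, 0, 0); (1, 3, 0, 0, 0, 2))


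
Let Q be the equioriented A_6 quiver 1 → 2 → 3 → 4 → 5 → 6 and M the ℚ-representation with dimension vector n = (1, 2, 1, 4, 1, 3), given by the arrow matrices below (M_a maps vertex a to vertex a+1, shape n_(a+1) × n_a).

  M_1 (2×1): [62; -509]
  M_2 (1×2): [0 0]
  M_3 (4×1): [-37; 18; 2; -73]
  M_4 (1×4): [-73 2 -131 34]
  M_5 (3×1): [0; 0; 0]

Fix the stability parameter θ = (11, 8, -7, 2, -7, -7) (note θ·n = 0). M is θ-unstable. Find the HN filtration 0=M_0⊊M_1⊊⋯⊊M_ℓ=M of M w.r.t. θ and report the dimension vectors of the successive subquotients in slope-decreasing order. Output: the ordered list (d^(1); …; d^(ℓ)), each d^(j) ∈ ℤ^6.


Barcode: M ≅ I[1,2], I[2,2], I[3,5], I[4,4]^3, I[6,6]^3. HN layers by μ_θ (5 steps, strictly decreasing):
  μ^(1)=19/2; μ^(2)=8; μ^(3)=2; μ^(4)=-5/2; μ^(5)=-7

((1, 1, 0, 0, 0, 0); (0, 1, 0, 0, 0, 0); (0, 0, 0, 3, 0, 0); (0, 0, 0, 1, 1, 0); (0, 0, 1, 0, 0, 3))


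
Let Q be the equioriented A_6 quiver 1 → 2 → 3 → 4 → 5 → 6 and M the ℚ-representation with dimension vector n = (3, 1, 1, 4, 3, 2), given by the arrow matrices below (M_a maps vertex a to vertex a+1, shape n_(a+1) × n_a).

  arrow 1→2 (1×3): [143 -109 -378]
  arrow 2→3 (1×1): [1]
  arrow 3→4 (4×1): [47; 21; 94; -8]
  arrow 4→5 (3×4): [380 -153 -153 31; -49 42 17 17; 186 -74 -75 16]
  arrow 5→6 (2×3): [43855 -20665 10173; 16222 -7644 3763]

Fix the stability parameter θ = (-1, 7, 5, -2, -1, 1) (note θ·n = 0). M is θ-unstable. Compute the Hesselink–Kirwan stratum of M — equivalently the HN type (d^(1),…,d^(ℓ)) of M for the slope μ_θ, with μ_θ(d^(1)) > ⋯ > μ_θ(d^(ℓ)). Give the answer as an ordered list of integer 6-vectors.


Via rank(M_{q-1}∘⋯∘M_p): M ≅ I[1,1]^2, I[1,5], I[4,4], I[4,6]^2.
μ_θ-semistable layers: μ^(1)=9/4; μ^(2)=1; μ^(3)=-1; μ^(4)=-2

((0, 1, 1, 1, 1, 0); (0, 0, 0, 0, 0, 2); (3, 0, 0, 0, 2, 0); (0, 0, 0, 3, 0, 0))


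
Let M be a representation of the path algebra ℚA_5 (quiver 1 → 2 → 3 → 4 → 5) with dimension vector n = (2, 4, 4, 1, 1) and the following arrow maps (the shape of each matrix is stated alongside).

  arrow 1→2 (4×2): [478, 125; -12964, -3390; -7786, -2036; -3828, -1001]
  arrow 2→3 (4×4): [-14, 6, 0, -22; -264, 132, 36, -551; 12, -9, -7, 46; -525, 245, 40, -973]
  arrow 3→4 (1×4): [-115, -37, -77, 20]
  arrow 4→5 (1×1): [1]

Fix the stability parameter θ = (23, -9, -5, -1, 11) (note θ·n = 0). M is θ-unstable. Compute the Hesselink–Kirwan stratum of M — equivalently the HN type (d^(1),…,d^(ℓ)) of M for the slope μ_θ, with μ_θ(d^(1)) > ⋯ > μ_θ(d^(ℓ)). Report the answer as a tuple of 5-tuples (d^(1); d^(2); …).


Barcode: M ≅ I[1,3], I[1,5], I[2,3]^2. HN layers by μ_θ (5 steps, strictly decreasing):
  μ^(1)=11; μ^(2)=3; μ^(3)=2; μ^(4)=-5; μ^(5)=-9

((0, 0, 0, 0, 1); (1, 1, 1, 0, 0); (1, 1, 1, 1, 0); (0, 0, 2, 0, 0); (0, 2, 0, 0, 0))


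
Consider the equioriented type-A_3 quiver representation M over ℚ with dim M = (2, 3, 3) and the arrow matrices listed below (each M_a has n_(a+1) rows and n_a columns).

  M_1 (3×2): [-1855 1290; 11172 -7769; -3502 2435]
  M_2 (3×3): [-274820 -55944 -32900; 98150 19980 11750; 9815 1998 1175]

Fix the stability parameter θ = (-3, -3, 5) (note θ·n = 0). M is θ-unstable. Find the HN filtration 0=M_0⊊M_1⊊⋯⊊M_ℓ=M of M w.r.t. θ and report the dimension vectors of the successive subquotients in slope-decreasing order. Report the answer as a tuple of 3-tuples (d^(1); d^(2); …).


Interval decomposition of M: I[1,2], I[1,3], I[2,2], I[3,3]^2.
HN type (ℓ=2): μ^(1)=5; μ^(2)=-3

((0, 0, 3); (2, 3, 0))


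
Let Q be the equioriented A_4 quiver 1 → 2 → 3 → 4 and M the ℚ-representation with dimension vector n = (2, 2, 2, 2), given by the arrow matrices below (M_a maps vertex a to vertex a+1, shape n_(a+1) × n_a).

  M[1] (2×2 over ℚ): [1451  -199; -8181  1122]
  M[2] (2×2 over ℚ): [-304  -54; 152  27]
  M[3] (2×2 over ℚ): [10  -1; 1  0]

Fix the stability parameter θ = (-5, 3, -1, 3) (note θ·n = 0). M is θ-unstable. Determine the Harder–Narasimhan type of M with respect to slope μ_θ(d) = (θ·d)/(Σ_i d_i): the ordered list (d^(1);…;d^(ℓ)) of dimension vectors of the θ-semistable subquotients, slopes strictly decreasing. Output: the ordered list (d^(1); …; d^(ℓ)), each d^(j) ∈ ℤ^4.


Via rank(M_{q-1}∘⋯∘M_p): M ≅ I[1,2], I[1,4], I[3,4].
μ_θ-semistable layers: μ^(1)=3; μ^(2)=1; μ^(3)=-1; μ^(4)=-5

((0, 1, 0, 2); (0, 1, 1, 0); (0, 0, 1, 0); (2, 0, 0, 0))


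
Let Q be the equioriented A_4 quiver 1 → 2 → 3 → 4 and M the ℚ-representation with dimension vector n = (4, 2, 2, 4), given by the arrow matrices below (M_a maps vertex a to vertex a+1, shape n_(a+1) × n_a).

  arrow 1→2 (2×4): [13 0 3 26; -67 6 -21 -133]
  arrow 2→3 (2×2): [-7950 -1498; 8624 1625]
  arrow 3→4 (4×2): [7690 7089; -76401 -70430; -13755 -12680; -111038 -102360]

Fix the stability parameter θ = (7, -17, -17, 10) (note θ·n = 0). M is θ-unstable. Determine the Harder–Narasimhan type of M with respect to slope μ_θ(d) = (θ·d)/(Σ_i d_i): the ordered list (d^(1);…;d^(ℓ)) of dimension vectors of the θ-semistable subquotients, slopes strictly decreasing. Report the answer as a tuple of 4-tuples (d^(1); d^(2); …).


Barcode: M ≅ I[1,1]^2, I[1,4]^2, I[4,4]^2. HN layers by μ_θ (3 steps, strictly decreasing):
  μ^(1)=10; μ^(2)=7; μ^(3)=-9

((0, 0, 0, 4); (2, 0, 0, 0); (2, 2, 2, 0))


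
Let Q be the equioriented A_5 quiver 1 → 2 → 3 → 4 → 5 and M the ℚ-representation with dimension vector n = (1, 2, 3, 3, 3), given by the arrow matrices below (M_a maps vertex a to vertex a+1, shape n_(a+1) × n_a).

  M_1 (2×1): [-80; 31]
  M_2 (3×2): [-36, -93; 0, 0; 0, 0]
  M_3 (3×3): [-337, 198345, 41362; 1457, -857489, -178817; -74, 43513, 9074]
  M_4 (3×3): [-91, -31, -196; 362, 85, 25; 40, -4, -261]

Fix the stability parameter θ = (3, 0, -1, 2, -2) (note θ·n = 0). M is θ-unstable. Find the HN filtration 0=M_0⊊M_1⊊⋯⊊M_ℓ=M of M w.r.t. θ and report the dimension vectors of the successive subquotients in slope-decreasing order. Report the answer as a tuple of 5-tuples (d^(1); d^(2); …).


Via rank(M_{q-1}∘⋯∘M_p): M ≅ I[1,5], I[2,2], I[3,5]^2.
μ_θ-semistable layers: μ^(1)=2/5; μ^(2)=0; μ^(3)=-1

((1, 1, 1, 1, 1); (0, 1, 0, 2, 2); (0, 0, 2, 0, 0))


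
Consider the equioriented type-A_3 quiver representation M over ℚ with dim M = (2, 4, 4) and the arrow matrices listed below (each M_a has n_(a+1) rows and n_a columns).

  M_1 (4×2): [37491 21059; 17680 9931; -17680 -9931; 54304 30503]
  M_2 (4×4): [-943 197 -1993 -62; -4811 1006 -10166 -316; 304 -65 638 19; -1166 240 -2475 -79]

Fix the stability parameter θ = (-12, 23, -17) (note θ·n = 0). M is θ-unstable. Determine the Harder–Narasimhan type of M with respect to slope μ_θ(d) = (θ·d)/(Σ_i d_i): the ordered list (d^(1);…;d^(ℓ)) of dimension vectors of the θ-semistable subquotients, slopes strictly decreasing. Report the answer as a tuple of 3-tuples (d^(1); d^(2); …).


Via rank(M_{q-1}∘⋯∘M_p): M ≅ I[1,2], I[1,3], I[2,3]^2, I[3,3].
μ_θ-semistable layers: μ^(1)=23; μ^(2)=3; μ^(3)=-12; μ^(4)=-17

((0, 1, 0); (0, 3, 3); (2, 0, 0); (0, 0, 1))


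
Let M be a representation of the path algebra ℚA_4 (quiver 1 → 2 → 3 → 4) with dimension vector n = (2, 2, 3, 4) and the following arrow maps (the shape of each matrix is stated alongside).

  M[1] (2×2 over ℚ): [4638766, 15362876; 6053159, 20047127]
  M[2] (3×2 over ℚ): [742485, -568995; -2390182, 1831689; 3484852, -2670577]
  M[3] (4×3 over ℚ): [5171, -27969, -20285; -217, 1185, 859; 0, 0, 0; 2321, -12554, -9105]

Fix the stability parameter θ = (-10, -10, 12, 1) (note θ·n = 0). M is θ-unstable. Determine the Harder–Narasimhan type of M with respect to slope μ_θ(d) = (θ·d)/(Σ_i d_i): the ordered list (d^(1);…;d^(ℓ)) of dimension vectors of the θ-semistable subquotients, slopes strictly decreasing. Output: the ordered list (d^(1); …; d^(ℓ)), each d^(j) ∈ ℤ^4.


Barcode: M ≅ I[1,4]^2, I[3,3], I[4,4]^2. HN layers by μ_θ (4 steps, strictly decreasing):
  μ^(1)=12; μ^(2)=13/2; μ^(3)=1; μ^(4)=-10

((0, 0, 1, 0); (0, 0, 2, 2); (0, 0, 0, 2); (2, 2, 0, 0))


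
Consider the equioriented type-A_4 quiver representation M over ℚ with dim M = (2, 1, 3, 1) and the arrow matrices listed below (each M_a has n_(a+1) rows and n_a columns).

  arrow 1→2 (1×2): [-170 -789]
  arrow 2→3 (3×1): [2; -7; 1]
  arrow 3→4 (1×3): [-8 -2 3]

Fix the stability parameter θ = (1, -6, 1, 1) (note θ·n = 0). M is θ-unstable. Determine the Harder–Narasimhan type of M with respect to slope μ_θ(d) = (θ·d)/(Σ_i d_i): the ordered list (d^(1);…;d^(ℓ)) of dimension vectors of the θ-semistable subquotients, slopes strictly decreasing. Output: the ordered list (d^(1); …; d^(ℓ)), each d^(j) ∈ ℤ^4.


Interval decomposition of M: I[1,1], I[1,4], I[3,3]^2.
HN type (ℓ=2): μ^(1)=1; μ^(2)=-5/2

((1, 0, 3, 1); (1, 1, 0, 0))


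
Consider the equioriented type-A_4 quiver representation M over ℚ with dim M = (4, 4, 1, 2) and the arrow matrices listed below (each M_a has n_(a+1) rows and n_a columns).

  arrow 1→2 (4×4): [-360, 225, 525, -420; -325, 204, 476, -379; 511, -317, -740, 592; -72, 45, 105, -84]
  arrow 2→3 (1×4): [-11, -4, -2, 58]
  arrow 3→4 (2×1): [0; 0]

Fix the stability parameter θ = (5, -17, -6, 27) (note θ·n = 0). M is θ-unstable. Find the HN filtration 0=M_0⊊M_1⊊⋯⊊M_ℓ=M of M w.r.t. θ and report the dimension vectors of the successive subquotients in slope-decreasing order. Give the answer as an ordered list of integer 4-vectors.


Barcode: M ≅ I[1,1], I[1,2]^2, I[1,3], I[2,2], I[4,4]^2. HN layers by μ_θ (4 steps, strictly decreasing):
  μ^(1)=27; μ^(2)=5; μ^(3)=-6; μ^(4)=-17

((0, 0, 0, 2); (1, 0, 0, 0); (3, 3, 1, 0); (0, 1, 0, 0))


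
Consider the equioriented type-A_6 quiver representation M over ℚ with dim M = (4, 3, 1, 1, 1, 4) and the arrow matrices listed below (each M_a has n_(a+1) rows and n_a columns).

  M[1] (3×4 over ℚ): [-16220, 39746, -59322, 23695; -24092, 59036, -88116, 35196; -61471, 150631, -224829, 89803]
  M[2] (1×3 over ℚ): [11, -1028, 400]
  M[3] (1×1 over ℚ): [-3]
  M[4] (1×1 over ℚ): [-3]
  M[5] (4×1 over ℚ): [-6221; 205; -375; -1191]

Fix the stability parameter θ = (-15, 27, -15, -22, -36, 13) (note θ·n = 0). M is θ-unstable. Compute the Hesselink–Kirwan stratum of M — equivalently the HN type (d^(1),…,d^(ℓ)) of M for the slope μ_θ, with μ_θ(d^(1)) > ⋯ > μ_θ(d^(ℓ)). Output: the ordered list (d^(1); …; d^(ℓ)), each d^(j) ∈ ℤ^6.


Via rank(M_{q-1}∘⋯∘M_p): M ≅ I[1,1]^2, I[1,2], I[1,6], I[2,2], I[6,6]^3.
μ_θ-semistable layers: μ^(1)=27; μ^(2)=13; μ^(3)=-23/2; μ^(4)=-15

((0, 2, 0, 0, 0, 0); (0, 0, 0, 0, 0, 4); (0, 1, 1, 1, 1, 0); (4, 0, 0, 0, 0, 0))


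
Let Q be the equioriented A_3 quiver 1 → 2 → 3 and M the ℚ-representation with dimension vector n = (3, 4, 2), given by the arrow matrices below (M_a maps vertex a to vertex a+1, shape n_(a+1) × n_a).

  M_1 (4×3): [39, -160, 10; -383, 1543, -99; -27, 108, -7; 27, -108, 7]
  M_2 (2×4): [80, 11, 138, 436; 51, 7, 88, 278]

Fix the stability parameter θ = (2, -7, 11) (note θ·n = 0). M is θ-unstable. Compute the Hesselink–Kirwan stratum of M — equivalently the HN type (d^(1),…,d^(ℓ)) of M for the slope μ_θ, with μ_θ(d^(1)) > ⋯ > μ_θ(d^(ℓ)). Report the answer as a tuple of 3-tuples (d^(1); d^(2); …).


Barcode: M ≅ I[1,2], I[1,3]^2, I[2,2]. HN layers by μ_θ (3 steps, strictly decreasing):
  μ^(1)=11; μ^(2)=-5/2; μ^(3)=-7

((0, 0, 2); (3, 3, 0); (0, 1, 0))


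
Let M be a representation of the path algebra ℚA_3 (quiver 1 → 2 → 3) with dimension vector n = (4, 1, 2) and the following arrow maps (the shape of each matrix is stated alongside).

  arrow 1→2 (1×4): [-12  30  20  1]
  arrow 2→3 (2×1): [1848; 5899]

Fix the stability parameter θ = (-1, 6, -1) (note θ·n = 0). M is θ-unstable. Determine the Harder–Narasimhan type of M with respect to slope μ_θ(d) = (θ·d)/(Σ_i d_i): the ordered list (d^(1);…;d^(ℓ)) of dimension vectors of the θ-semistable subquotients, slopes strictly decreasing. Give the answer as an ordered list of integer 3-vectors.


Interval decomposition of M: I[1,1]^3, I[1,3], I[3,3].
HN type (ℓ=2): μ^(1)=5/2; μ^(2)=-1

((0, 1, 1); (4, 0, 1))


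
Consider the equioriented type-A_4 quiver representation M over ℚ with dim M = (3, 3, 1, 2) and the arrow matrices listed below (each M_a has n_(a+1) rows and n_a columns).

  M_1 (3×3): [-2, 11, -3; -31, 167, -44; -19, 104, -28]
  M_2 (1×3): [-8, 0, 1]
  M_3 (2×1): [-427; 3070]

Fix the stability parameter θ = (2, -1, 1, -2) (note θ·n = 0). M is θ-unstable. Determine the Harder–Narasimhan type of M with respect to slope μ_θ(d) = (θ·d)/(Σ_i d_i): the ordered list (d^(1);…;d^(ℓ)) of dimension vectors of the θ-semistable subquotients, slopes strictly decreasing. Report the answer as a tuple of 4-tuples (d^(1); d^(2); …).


Via rank(M_{q-1}∘⋯∘M_p): M ≅ I[1,2]^2, I[1,4], I[4,4].
μ_θ-semistable layers: μ^(1)=1/2; μ^(2)=0; μ^(3)=-2

((2, 2, 0, 0); (1, 1, 1, 1); (0, 0, 0, 1))


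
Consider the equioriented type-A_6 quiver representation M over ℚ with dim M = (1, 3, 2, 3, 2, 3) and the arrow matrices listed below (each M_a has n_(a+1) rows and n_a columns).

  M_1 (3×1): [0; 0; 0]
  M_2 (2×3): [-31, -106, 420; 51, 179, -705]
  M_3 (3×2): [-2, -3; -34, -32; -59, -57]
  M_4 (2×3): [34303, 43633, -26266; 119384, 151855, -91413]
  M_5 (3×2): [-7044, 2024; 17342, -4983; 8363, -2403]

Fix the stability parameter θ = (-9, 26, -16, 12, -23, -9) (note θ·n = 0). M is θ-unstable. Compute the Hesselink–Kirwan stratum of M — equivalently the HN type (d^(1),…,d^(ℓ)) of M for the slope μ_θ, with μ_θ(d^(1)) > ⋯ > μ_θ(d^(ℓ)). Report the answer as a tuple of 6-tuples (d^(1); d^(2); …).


Interval decomposition of M: I[1,1], I[2,2], I[2,6]^2, I[4,4], I[6,6].
HN type (ℓ=4): μ^(1)=26; μ^(2)=12; μ^(3)=-2; μ^(4)=-9

((0, 1, 0, 0, 0, 0); (0, 0, 0, 1, 0, 0); (0, 2, 2, 2, 2, 2); (1, 0, 0, 0, 0, 1))


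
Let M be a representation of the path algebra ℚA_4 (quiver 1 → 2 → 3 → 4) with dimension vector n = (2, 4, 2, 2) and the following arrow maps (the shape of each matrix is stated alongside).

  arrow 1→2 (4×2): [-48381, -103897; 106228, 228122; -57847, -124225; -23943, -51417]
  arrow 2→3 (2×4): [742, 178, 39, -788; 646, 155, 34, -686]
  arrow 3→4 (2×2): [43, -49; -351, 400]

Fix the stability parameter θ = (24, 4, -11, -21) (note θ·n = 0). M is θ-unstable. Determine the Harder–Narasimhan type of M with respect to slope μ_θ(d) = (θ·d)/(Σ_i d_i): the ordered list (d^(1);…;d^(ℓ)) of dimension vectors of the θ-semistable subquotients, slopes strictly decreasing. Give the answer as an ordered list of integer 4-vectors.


Via rank(M_{q-1}∘⋯∘M_p): M ≅ I[1,4]^2, I[2,2]^2.
μ_θ-semistable layers: μ^(1)=4; μ^(2)=-1

((0, 2, 0, 0); (2, 2, 2, 2))


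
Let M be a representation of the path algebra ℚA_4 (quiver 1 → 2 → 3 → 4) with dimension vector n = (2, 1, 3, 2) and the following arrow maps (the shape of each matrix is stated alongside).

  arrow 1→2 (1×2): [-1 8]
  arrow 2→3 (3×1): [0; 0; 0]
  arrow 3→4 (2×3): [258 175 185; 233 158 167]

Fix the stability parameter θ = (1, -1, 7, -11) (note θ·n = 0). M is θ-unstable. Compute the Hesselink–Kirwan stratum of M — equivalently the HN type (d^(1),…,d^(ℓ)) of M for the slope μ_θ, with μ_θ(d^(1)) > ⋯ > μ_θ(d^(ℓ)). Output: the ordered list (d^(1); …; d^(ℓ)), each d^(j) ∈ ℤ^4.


Interval decomposition of M: I[1,1], I[1,2], I[3,3], I[3,4]^2.
HN type (ℓ=4): μ^(1)=7; μ^(2)=1; μ^(3)=0; μ^(4)=-2

((0, 0, 1, 0); (1, 0, 0, 0); (1, 1, 0, 0); (0, 0, 2, 2))


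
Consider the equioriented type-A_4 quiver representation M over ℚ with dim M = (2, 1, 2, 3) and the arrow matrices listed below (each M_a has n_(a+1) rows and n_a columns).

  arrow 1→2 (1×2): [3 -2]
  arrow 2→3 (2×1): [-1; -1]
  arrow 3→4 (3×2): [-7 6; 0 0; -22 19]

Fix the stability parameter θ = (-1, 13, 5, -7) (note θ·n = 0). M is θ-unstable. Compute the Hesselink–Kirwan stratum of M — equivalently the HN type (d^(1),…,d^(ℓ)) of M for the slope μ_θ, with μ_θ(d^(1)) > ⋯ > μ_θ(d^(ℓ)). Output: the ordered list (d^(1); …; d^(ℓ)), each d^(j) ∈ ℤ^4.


Barcode: M ≅ I[1,1], I[1,4], I[3,4], I[4,4]. HN layers by μ_θ (3 steps, strictly decreasing):
  μ^(1)=11/3; μ^(2)=-1; μ^(3)=-7

((0, 1, 1, 1); (2, 0, 1, 1); (0, 0, 0, 1))


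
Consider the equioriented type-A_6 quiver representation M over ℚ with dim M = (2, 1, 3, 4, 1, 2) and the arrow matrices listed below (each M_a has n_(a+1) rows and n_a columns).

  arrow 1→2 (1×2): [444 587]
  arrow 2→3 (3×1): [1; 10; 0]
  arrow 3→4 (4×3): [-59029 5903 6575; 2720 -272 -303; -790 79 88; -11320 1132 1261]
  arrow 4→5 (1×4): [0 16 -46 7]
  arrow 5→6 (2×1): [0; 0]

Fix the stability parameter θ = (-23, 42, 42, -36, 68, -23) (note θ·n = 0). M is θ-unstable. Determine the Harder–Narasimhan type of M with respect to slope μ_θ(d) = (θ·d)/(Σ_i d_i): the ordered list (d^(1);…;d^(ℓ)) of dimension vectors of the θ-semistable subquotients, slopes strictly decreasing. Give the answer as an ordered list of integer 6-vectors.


Barcode: M ≅ I[1,1], I[1,4], I[3,4], I[3,5], I[4,4], I[6,6]^2. HN layers by μ_θ (5 steps, strictly decreasing):
  μ^(1)=68; μ^(2)=16; μ^(3)=3; μ^(4)=-23; μ^(5)=-36

((0, 0, 0, 0, 1, 0); (0, 1, 1, 1, 0, 0); (0, 0, 2, 2, 0, 0); (2, 0, 0, 0, 0, 2); (0, 0, 0, 1, 0, 0))


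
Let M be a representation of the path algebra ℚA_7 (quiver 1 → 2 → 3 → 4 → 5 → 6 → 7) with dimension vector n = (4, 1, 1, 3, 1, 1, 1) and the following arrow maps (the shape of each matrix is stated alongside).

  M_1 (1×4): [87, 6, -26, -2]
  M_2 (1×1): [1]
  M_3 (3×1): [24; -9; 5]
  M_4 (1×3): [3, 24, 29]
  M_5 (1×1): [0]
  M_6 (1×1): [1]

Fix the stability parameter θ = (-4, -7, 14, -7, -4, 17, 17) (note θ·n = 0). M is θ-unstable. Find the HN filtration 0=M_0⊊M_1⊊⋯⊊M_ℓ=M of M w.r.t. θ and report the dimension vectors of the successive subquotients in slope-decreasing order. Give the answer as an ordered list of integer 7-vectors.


Barcode: M ≅ I[1,1]^3, I[1,5], I[4,4]^2, I[6,7]. HN layers by μ_θ (5 steps, strictly decreasing):
  μ^(1)=17; μ^(2)=1; μ^(3)=-4; μ^(4)=-11/2; μ^(5)=-7

((0, 0, 0, 0, 0, 1, 1); (0, 0, 1, 1, 1, 0, 0); (3, 0, 0, 0, 0, 0, 0); (1, 1, 0, 0, 0, 0, 0); (0, 0, 0, 2, 0, 0, 0))


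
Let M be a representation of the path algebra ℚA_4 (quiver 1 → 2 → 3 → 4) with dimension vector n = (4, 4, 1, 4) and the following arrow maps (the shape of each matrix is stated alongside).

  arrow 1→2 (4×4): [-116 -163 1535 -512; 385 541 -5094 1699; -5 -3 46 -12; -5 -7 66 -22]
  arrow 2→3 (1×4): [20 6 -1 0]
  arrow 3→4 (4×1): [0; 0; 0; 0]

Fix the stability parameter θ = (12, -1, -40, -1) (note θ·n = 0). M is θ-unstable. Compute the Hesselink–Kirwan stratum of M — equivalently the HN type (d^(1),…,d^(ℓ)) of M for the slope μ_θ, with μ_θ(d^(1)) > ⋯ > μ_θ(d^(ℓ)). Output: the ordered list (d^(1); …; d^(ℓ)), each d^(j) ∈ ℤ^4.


Via rank(M_{q-1}∘⋯∘M_p): M ≅ I[1,2]^3, I[1,3], I[4,4]^4.
μ_θ-semistable layers: μ^(1)=11/2; μ^(2)=-1; μ^(3)=-29/3

((3, 3, 0, 0); (0, 0, 0, 4); (1, 1, 1, 0))


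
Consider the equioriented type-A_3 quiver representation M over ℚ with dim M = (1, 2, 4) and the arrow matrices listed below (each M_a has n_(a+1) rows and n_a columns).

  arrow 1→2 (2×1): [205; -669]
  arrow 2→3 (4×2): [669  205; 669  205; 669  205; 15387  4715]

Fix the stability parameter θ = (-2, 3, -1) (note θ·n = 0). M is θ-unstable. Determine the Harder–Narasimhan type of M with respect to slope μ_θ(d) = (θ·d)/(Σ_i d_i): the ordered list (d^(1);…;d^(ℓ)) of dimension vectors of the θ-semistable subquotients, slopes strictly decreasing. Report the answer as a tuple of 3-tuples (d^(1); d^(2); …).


Interval decomposition of M: I[1,2], I[2,3], I[3,3]^3.
HN type (ℓ=4): μ^(1)=3; μ^(2)=1; μ^(3)=-1; μ^(4)=-2

((0, 1, 0); (0, 1, 1); (0, 0, 3); (1, 0, 0))


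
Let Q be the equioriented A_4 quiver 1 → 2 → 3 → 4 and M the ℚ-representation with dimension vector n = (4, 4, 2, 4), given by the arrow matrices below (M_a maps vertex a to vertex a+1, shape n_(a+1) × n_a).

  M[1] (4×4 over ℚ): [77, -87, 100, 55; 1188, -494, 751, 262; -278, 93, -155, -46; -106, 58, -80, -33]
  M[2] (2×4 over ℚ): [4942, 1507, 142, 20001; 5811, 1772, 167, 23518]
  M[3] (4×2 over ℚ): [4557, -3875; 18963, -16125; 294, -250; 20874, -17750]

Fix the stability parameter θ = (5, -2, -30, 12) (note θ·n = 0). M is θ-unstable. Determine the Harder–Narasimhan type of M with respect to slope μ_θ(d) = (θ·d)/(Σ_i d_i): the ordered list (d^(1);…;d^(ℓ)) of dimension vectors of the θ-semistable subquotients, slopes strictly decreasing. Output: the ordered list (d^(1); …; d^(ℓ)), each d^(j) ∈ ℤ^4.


Via rank(M_{q-1}∘⋯∘M_p): M ≅ I[1,2]^2, I[1,3], I[1,4], I[4,4]^3.
μ_θ-semistable layers: μ^(1)=12; μ^(2)=3/2; μ^(3)=-9

((0, 0, 0, 4); (2, 2, 0, 0); (2, 2, 2, 0))


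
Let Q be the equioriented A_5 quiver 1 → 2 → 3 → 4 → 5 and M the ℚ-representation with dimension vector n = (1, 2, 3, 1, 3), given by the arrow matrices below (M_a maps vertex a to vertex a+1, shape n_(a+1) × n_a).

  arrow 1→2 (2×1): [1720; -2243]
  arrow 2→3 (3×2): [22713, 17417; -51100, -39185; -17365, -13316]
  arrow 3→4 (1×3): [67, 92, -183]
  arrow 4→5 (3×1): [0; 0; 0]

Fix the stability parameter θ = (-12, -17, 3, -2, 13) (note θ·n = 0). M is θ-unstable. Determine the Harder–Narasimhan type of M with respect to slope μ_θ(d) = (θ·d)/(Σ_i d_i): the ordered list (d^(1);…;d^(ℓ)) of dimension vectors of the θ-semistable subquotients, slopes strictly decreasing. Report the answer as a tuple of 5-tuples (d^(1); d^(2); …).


Barcode: M ≅ I[1,4], I[2,3], I[3,3], I[5,5]^3. HN layers by μ_θ (5 steps, strictly decreasing):
  μ^(1)=13; μ^(2)=3; μ^(3)=1/2; μ^(4)=-29/2; μ^(5)=-17

((0, 0, 0, 0, 3); (0, 0, 2, 0, 0); (0, 0, 1, 1, 0); (1, 1, 0, 0, 0); (0, 1, 0, 0, 0))


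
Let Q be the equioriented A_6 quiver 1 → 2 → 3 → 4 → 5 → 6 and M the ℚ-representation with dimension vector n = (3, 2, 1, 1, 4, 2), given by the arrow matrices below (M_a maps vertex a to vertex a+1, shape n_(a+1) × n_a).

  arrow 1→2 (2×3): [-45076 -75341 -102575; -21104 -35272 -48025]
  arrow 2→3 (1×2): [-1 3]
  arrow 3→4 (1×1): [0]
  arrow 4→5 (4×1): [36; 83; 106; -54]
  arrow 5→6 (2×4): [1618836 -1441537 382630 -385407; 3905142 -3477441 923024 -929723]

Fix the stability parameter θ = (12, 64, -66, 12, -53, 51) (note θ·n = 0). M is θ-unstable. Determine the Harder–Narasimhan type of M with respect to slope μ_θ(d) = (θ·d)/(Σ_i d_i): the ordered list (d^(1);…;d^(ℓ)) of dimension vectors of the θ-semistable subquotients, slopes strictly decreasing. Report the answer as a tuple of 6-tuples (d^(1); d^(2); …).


Via rank(M_{q-1}∘⋯∘M_p): M ≅ I[1,1], I[1,2], I[1,3], I[4,6], I[5,5]^2, I[5,6].
μ_θ-semistable layers: μ^(1)=64; μ^(2)=51; μ^(3)=12; μ^(4)=10/3; μ^(5)=-41/2; μ^(6)=-53

((0, 1, 0, 0, 0, 0); (0, 0, 0, 0, 0, 2); (2, 0, 0, 0, 0, 0); (1, 1, 1, 0, 0, 0); (0, 0, 0, 1, 1, 0); (0, 0, 0, 0, 3, 0))


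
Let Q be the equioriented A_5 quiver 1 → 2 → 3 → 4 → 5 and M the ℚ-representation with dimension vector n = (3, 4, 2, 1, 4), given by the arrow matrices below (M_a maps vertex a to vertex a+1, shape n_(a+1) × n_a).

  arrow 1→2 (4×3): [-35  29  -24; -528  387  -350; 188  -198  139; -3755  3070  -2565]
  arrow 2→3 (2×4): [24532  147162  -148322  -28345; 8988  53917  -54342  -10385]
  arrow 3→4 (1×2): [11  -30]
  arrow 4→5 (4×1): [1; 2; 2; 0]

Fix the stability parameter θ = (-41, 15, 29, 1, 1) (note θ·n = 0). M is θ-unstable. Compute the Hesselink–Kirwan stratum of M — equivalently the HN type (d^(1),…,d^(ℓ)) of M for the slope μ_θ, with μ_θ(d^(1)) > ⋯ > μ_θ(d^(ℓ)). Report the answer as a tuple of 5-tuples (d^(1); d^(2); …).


Via rank(M_{q-1}∘⋯∘M_p): M ≅ I[1,2], I[1,3], I[1,5], I[2,2], I[5,5]^3.
μ_θ-semistable layers: μ^(1)=29; μ^(2)=15; μ^(3)=23/2; μ^(4)=1; μ^(5)=-41

((0, 0, 1, 0, 0); (0, 3, 0, 0, 0); (0, 1, 1, 1, 1); (0, 0, 0, 0, 3); (3, 0, 0, 0, 0))


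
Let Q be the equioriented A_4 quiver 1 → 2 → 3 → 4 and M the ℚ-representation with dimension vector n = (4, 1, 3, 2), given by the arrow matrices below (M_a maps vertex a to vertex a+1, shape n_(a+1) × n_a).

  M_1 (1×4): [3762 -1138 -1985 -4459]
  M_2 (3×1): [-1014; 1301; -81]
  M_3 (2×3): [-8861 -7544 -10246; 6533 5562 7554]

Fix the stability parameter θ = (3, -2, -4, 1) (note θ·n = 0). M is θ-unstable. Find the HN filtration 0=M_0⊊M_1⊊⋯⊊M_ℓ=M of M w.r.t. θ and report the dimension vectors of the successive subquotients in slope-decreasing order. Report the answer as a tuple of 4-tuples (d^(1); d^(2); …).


Interval decomposition of M: I[1,1]^3, I[1,4], I[3,3], I[3,4].
HN type (ℓ=4): μ^(1)=3; μ^(2)=1; μ^(3)=-1; μ^(4)=-4

((3, 0, 0, 0); (0, 0, 0, 2); (1, 1, 1, 0); (0, 0, 2, 0))
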